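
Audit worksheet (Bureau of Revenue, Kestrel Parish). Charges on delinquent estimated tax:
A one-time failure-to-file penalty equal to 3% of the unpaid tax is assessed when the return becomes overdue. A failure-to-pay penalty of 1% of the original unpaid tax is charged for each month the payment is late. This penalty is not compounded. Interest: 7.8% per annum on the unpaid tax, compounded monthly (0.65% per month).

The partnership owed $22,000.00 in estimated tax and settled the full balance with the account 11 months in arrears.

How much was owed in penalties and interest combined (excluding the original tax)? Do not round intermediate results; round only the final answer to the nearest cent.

Failure-to-file penalty: 3% × $22,000.00 = $660.00
Failure-to-pay penalty: 11 × 1% × $22,000.00 = $2,420.00
Interest: $22,000.00 × ((1 + 0.0065)^11 − 1) = $22,000.00 × 0.0738697… = $1,625.1325…
Penalties + interest = $3,080.0000 + $1,625.1325… = $4,705.13

$4,705.13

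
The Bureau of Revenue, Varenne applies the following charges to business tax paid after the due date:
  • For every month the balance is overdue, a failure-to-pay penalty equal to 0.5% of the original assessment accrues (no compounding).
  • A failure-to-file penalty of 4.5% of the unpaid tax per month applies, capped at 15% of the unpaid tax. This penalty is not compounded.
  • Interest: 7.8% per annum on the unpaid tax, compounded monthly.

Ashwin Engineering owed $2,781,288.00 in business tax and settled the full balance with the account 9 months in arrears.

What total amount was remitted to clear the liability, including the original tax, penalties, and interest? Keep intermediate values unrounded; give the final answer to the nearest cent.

$3,490,639.64

Failure-to-file: 9 × 4.5% × $2,781,288.00 = $1,126,421.64, capped at 15% × $2,781,288.00 = $417,193.20
Failure-to-pay penalty = 0.5% × $2,781,288.00 × 9 mo = $125,157.96
Interest (7.8%/yr ÷ 12 = 0.65%/month): $2,781,288.00 × ((1 + 0.0065)^9 − 1) = $167,000.4768…
Total = $2,781,288.00 + $542,351.1600 + $167,000.4768… = $3,490,639.64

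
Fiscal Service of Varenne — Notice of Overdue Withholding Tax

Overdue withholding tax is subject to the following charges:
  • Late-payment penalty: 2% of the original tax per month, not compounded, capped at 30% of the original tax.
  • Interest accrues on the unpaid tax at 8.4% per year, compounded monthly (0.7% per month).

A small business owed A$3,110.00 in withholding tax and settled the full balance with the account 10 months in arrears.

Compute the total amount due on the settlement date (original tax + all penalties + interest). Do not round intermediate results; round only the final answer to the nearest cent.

Penalty: 10 × 2% × A$3,110.00 = A$622.00 (below the 30% cap of A$933.00)
Interest: A$3,110.00 × ((1 + 0.007)^10 − 1) = A$3,110.00 × 0.0722467… = A$224.6871…
Total = A$3,110.00 + A$622.0000 + A$224.6871… = A$3,956.69

A$3,956.69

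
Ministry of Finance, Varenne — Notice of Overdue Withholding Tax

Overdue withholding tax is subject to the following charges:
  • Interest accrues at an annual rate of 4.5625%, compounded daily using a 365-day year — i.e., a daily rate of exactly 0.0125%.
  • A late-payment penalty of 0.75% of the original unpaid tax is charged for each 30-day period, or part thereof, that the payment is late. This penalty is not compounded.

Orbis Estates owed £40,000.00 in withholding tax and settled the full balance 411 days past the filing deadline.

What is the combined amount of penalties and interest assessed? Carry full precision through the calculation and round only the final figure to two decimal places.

£6,308.57

Penalty periods: ⌈411/30⌉ = 14; penalty = 14 × 0.75% × £40,000.00 = £4,200.00
Interest: £40,000.00 × ((1 + 0.000125)^411 − 1) = £40,000.00 × 0.05271421… = £2,108.5683…
Penalties + interest = £4,200.0000 + £2,108.5683… = £6,308.57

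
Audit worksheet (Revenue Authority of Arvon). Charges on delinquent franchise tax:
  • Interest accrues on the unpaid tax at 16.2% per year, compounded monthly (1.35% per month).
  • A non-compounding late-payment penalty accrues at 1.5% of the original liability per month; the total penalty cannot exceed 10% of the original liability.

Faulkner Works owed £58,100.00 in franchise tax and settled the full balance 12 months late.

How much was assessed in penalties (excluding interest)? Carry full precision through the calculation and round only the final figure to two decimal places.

Penalty (uncapped): 12 × 1.5% × £58,100.00 = £10,458.00; cap = 10% × £58,100.00 = £5,810.00 → penalty = £5,810.00

£5,810.00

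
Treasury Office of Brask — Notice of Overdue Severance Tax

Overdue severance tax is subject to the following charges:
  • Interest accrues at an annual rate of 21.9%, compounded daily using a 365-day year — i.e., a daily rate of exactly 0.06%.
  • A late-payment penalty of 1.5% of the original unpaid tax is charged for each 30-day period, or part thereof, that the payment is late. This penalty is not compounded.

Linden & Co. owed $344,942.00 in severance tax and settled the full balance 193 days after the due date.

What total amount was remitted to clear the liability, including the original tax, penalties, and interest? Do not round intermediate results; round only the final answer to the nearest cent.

Penalty periods: ⌈193/30⌉ = 7; penalty = 7 × 1.5% × $344,942.00 = $36,218.91
Interest: $344,942.00 × ((1 + 0.0006)^193 − 1) = $344,942.00 × 0.12273231… = $42,335.5273…
Total = $344,942.00 + $36,218.9100 + $42,335.5273… = $423,496.44

$423,496.44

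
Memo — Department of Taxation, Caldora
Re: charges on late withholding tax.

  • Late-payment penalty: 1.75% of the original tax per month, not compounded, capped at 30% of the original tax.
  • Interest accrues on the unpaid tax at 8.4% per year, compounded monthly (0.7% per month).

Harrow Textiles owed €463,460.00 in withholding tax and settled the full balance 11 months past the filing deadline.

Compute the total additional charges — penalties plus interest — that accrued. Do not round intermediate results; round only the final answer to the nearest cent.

Penalty: 11 × 1.75% × €463,460.00 = €89,216.05 (below the 30% cap of €139,038.00)
Interest: €463,460.00 × ((1 + 0.007)^11 − 1) = €463,460.00 × 0.0797524… = €36,962.0451…
Penalties + interest = €89,216.0500 + €36,962.0451… = €126,178.10

€126,178.10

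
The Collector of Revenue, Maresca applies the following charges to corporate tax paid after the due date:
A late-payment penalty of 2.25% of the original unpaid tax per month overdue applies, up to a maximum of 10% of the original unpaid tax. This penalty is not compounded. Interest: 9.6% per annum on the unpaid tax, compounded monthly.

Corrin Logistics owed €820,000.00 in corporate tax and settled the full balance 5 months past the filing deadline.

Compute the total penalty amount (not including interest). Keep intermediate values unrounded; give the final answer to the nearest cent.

€82,000.00

Penalty (uncapped): 5 × 2.25% × €820,000.00 = €92,250.00; cap = 10% × €820,000.00 = €82,000.00 → penalty = €82,000.00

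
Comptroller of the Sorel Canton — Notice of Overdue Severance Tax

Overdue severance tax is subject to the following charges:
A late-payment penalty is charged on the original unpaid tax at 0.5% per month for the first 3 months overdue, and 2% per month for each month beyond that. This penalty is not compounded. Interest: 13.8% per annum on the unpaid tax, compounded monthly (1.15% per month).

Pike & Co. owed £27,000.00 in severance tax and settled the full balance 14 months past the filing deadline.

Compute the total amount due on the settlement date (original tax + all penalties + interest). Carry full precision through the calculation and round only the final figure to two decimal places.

£38,032.37

Penalty, months 1–3: 3 × 0.5% × £27,000.00 = £405.00
Penalty, months 4–14: 11 × 2% × £27,000.00 = £5,940.00
Interest: £27,000.00 × ((1 + 0.0115)^14 − 1) = £27,000.00 × 0.1736063… = £4,687.3692…
Total = £27,000.00 + £6,345.0000 + £4,687.3692… = £38,032.37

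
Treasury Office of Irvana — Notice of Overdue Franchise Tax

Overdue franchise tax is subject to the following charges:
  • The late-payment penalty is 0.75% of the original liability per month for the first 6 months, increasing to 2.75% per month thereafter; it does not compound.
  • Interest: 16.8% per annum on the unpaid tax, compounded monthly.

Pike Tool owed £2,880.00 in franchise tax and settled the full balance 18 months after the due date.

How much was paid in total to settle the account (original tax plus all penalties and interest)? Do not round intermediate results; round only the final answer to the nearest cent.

£4,778.93

Penalty, months 1–6: 6 × 0.75% × £2,880.00 = £129.60
Penalty, months 7–18: 12 × 2.75% × £2,880.00 = £950.40
Interest (16.8%/yr ÷ 12 = 1.4%/month): £2,880.00 × ((1 + 0.014)^18 − 1) = £818.9263…
Total = £2,880.00 + £1,080.0000 + £818.9263… = £4,778.93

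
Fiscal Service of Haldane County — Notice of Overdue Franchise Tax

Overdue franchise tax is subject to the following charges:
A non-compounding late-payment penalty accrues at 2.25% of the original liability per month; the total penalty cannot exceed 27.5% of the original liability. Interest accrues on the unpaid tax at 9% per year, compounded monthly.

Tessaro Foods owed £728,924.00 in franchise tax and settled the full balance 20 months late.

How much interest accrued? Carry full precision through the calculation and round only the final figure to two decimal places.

Interest (9%/yr ÷ 12 = 0.75%/month): £728,924.00 × ((1 + 0.0075)^20 − 1) = £117,490.9897…

£117,490.99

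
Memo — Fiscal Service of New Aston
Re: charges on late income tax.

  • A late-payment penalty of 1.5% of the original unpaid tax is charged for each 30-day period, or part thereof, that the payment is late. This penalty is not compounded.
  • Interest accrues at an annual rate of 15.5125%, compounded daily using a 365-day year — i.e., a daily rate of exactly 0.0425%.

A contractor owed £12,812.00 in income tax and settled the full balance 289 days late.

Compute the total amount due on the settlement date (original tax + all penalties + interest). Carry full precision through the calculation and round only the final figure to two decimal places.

£16,407.78

Penalty periods: ⌈289/30⌉ = 10; penalty = 10 × 1.5% × £12,812.00 = £1,921.80
Interest: £12,812.00 × ((1 + 0.000425)^289 − 1) = £12,812.00 × 0.13065703… = £1,673.9779…
Total = £12,812.00 + £1,921.8000 + £1,673.9779… = £16,407.78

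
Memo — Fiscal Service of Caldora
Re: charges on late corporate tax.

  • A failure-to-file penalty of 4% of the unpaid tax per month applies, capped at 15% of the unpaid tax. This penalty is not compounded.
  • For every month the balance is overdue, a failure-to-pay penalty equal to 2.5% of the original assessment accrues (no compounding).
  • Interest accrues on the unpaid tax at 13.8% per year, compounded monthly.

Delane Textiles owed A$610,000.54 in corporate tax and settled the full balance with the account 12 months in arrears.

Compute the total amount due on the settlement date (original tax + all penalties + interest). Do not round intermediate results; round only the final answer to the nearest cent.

Failure-to-file: 12 × 4% × A$610,000.54 = A$292,800.26…, capped at 15% × A$610,000.54 = A$91,500.08…
Failure-to-pay penalty = 2.5% × A$610,000.54 × 12 mo = A$183,000.16…
Interest (13.8%/yr ÷ 12 = 1.15%/month): A$610,000.54 × ((1 + 0.0115)^12 − 1) = A$89,713.9455…
Total = A$610,000.54 + A$274,500.2430 + A$89,713.9455… = A$974,214.73

A$974,214.73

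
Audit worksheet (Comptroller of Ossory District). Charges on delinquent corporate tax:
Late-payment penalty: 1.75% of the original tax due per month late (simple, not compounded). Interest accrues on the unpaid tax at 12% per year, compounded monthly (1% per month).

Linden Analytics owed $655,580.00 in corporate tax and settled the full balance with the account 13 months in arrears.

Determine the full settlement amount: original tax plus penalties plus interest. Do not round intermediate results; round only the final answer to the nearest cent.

Late-payment penalty = 1.75% × $655,580.00 × 13 mo = $149,144.45
Interest: $655,580.00 × ((1 + 0.01)^13 − 1) = $655,580.00 × 0.1380933… = $90,531.1928…
Total = $655,580.00 + $149,144.4500 + $90,531.1928… = $895,255.64

$895,255.64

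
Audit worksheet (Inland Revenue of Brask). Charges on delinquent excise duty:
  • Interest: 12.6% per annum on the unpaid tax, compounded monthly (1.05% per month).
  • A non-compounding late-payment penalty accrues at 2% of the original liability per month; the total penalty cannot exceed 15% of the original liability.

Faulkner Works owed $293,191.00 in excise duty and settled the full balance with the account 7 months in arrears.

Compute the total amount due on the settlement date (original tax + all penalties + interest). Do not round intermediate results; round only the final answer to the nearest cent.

$356,478.09

Penalty: 7 × 2% × $293,191.00 = $41,046.74 (below the 15% cap of $43,978.65)
Interest: $293,191.00 × ((1 + 0.0105)^7 − 1) = $293,191.00 × 0.0758562… = $22,240.3537…
Total = $293,191.00 + $41,046.7400 + $22,240.3537… = $356,478.09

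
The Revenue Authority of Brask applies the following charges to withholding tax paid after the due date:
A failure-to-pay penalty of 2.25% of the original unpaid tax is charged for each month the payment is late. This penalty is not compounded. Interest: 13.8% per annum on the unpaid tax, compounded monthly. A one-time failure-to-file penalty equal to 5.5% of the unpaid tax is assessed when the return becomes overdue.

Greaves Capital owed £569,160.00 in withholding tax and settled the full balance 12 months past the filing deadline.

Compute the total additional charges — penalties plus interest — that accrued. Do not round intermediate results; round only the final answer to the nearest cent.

£268,684.45

Failure-to-file penalty: 5.5% × £569,160.00 = £31,303.80
Failure-to-pay penalty: 12 × 2.25% × £569,160.00 = £153,673.20
Interest (13.8%/yr ÷ 12 = 1.15%/month): £569,160.00 × ((1 + 0.0115)^12 − 1) = £83,707.4492…
Penalties + interest = £184,977.0000 + £83,707.4492… = £268,684.45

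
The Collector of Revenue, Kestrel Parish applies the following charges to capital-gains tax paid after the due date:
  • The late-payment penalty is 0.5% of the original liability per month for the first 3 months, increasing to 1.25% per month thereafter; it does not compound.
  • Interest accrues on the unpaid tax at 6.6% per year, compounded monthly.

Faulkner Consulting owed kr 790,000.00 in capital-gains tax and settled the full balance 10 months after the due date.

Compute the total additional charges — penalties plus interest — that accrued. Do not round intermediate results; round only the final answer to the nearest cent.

kr 125,516.31

Penalty, months 1–3: 3 × 0.5% × kr 790,000.00 = kr 11,850.00
Penalty, months 4–10: 7 × 1.25% × kr 790,000.00 = kr 69,125.00
Interest (6.6%/yr ÷ 12 = 0.55%/month): kr 790,000.00 × ((1 + 0.0055)^10 − 1) = kr 44,541.3127…
Penalties + interest = kr 80,975.0000 + kr 44,541.3127… = kr 125,516.31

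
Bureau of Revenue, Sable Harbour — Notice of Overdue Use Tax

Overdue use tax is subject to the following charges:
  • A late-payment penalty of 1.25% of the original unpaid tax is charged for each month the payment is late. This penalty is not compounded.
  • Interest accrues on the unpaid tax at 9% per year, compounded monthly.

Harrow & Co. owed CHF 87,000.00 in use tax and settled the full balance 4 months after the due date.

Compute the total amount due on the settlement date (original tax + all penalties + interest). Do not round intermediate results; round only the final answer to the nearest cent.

CHF 93,989.51

Late-payment penalty = 1.25% × CHF 87,000.00 × 4 mo = CHF 4,350.00
Interest (9%/yr ÷ 12 = 0.75%/month): CHF 87,000.00 × ((1 + 0.0075)^4 − 1) = CHF 2,639.5096…
Total = CHF 87,000.00 + CHF 4,350.0000 + CHF 2,639.5096… = CHF 93,989.51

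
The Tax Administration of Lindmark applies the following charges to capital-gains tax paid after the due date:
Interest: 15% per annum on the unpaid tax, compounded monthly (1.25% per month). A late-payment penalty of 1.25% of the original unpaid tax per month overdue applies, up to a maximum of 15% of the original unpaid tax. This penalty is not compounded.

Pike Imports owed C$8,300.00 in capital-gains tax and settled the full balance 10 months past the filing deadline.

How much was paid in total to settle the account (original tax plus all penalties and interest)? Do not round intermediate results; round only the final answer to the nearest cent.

Penalty: 10 × 1.25% × C$8,300.00 = C$1,037.50 (below the 15% cap of C$1,245.00)
Interest: C$8,300.00 × ((1 + 0.0125)^10 − 1) = C$8,300.00 × 0.1322708… = C$1,097.8479…
Total = C$8,300.00 + C$1,037.5000 + C$1,097.8479… = C$10,435.35

C$10,435.35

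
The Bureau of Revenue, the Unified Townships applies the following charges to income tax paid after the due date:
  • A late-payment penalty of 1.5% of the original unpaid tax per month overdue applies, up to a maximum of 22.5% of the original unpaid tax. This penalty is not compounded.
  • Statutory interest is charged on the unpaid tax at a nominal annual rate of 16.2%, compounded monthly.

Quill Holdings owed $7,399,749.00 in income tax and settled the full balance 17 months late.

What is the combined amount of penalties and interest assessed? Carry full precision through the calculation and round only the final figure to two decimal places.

Penalty (uncapped): 17 × 1.5% × $7,399,749.00 = $1,886,936.00…; cap = 22.5% × $7,399,749.00 = $1,664,943.53… → penalty = $1,664,943.53…
Interest (16.2%/yr ÷ 12 = 1.35%/month): $7,399,749.00 × ((1 + 0.0135)^17 − 1) = $1,894,638.8237…
Penalties + interest = $1,664,943.5250 + $1,894,638.8237… = $3,559,582.35

$3,559,582.35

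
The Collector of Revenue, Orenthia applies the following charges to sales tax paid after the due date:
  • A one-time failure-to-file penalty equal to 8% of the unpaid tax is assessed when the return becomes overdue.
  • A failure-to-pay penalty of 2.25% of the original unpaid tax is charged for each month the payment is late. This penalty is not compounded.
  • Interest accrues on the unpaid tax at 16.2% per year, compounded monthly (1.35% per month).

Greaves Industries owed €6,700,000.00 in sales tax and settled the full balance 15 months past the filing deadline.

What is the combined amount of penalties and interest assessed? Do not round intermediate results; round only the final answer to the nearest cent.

€4,290,026.33

Failure-to-file penalty: 8% × €6,700,000.00 = €536,000.00
Failure-to-pay penalty: 15 × 2.25% × €6,700,000.00 = €2,261,250.00
Interest: €6,700,000.00 × ((1 + 0.0135)^15 − 1) = €6,700,000.00 × 0.2228024… = €1,492,776.3250…
Penalties + interest = €2,797,250.0000 + €1,492,776.3250… = €4,290,026.33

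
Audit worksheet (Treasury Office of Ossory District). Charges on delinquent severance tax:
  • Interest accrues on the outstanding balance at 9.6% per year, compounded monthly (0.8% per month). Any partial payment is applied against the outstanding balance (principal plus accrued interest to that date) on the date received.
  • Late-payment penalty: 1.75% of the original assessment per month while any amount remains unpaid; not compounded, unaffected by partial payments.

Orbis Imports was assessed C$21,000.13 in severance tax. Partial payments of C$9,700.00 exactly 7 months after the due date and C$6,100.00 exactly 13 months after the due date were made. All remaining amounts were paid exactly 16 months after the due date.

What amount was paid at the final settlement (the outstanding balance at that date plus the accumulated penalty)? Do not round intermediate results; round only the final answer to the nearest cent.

C$13,066.90

Balance at month 7: C$21,000.1300 × (1 + 0.008)^7 = C$22,204.7408…
After C$9,700.00 payment: C$22,204.7408… − C$9,700.00 = C$12,504.7408…
Balance at month 13: C$12,504.7408… × (1 + 0.008)^6 = C$13,117.1017…
After C$6,100.00 payment: C$13,117.1017… − C$6,100.00 = C$7,017.1017…
Balance at month 16: C$7,017.1017… × (1 + 0.008)^3 = C$7,186.8630…
Penalty: 16 × 1.75% × C$21,000.13 = C$5,880.04…
Final settlement = outstanding balance + penalty = C$7,186.8630… + C$5,880.04… = C$13,066.90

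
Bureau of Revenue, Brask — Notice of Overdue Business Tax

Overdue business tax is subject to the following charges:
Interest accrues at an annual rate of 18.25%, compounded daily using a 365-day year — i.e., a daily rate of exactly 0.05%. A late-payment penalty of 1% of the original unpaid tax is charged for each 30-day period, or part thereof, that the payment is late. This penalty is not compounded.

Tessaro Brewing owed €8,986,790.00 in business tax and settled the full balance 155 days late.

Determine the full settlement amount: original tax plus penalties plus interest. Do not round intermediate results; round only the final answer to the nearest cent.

€10,249,984.92

Penalty periods: ⌈155/30⌉ = 6; penalty = 6 × 1% × €8,986,790.00 = €539,207.40
Interest: €8,986,790.00 × ((1 + 0.0005)^155 − 1) = €8,986,790.00 × 0.08056130… = €723,987.5154…
Total = €8,986,790.00 + €539,207.4000 + €723,987.5154… = €10,249,984.92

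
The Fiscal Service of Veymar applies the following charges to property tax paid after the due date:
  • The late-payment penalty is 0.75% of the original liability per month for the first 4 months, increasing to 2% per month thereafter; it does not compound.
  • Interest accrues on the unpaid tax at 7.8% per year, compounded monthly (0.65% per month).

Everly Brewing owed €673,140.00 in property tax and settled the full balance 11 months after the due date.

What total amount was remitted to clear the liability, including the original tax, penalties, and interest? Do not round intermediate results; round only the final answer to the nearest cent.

€837,298.42

Penalty, months 1–4: 4 × 0.75% × €673,140.00 = €20,194.20
Penalty, months 5–11: 7 × 2% × €673,140.00 = €94,239.60
Interest: €673,140.00 × ((1 + 0.0065)^11 − 1) = €673,140.00 × 0.0738697… = €49,724.6213…
Total = €673,140.00 + €114,433.8000 + €49,724.6213… = €837,298.42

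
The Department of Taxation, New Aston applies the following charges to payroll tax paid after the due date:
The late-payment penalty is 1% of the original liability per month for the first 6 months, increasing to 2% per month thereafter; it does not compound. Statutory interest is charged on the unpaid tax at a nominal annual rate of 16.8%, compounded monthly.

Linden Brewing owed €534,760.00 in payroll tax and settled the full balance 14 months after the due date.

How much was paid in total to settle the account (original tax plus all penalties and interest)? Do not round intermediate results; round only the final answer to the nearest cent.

Penalty, months 1–6: 6 × 1% × €534,760.00 = €32,085.60
Penalty, months 7–14: 8 × 2% × €534,760.00 = €85,561.60
Interest (16.8%/yr ÷ 12 = 1.4%/month): €534,760.00 × ((1 + 0.014)^14 − 1) = €114,906.2182…
Total = €534,760.00 + €117,647.2000 + €114,906.2182… = €767,313.42

€767,313.42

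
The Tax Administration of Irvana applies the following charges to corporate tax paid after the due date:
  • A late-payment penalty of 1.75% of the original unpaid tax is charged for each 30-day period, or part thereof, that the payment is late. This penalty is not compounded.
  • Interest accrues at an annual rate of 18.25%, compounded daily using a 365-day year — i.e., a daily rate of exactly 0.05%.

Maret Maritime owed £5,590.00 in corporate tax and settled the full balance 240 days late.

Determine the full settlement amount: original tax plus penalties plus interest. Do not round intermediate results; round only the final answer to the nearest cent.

Penalty periods: ⌈240/30⌉ = 8; penalty = 8 × 1.75% × £5,590.00 = £782.60
Interest: £5,590.00 × ((1 + 0.0005)^240 − 1) = £5,590.00 × 0.12746304… = £712.5184…
Total = £5,590.00 + £782.6000 + £712.5184… = £7,085.12

£7,085.12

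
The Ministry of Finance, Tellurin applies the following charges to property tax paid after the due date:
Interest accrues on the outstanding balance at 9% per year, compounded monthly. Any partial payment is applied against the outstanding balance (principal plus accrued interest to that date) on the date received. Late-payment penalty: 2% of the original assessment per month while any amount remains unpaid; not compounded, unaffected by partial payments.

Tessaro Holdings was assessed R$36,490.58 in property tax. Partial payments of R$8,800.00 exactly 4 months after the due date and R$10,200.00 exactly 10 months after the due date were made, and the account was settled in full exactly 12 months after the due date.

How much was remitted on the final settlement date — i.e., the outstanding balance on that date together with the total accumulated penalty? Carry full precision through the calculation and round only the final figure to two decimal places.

R$28,975.74

Monthly rate = 9% ÷ 12 = 0.75%
Balance at month 4: R$36,490.5800 × (1 + 0.0075)^4 = R$37,597.6747…
After R$8,800.00 payment: R$37,597.6747… − R$8,800.00 = R$28,797.6747…
Balance at month 10: R$28,797.6747… × (1 + 0.0075)^6 = R$30,118.1124…
After R$10,200.00 payment: R$30,118.1124… − R$10,200.00 = R$19,918.1124…
Balance at month 12: R$19,918.1124… × (1 + 0.0075)^2 = R$20,218.0045…
Penalty: 12 × 2% × R$36,490.58 = R$8,757.74…
Final settlement = outstanding balance + penalty = R$20,218.0045… + R$8,757.74… = R$28,975.74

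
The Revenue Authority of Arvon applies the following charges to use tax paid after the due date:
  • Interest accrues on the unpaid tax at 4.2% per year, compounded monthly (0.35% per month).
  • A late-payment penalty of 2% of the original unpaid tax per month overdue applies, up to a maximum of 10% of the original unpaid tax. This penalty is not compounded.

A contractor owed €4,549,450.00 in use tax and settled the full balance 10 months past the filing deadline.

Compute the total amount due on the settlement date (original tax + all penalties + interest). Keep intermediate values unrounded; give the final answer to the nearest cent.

Penalty (uncapped): 10 × 2% × €4,549,450.00 = €909,890.00; cap = 10% × €4,549,450.00 = €454,945.00 → penalty = €454,945.00
Interest: €4,549,450.00 × ((1 + 0.0035)^10 − 1) = €4,549,450.00 × 0.0355564… = €161,762.1852…
Total = €4,549,450.00 + €454,945.0000 + €161,762.1852… = €5,166,157.19

€5,166,157.19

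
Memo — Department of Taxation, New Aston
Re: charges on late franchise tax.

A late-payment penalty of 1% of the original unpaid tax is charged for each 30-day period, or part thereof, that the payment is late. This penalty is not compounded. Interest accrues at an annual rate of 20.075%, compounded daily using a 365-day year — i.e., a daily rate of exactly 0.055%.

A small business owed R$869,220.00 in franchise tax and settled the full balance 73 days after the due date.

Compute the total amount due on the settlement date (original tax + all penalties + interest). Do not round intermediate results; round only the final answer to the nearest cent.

Penalty periods: ⌈73/30⌉ = 3; penalty = 3 × 1% × R$869,220.00 = R$26,076.60
Interest: R$869,220.00 × ((1 + 0.00055)^73 − 1) = R$869,220.00 × 0.04095542… = R$35,599.2686…
Total = R$869,220.00 + R$26,076.6000 + R$35,599.2686… = R$930,895.87

R$930,895.87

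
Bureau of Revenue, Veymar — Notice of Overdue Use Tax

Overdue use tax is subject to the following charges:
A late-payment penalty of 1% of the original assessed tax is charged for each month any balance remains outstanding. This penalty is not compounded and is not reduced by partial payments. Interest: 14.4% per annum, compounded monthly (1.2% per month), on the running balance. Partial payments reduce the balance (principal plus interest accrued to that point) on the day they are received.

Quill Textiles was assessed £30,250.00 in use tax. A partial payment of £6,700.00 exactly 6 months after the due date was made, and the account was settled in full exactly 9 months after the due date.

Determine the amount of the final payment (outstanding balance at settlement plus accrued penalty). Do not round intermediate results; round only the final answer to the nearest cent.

£29,456.68

Balance at month 6: £30,250.0000 × (1 + 0.012)^6 = £32,494.3949…
After £6,700.00 payment: £32,494.3949… − £6,700.00 = £25,794.3949…
Balance at month 9: £25,794.3949… × (1 + 0.012)^3 = £26,734.1809…
Penalty: 9 × 1% × £30,250.00 = £2,722.50
Final settlement = outstanding balance + penalty = £26,734.1809… + £2,722.50 = £29,456.68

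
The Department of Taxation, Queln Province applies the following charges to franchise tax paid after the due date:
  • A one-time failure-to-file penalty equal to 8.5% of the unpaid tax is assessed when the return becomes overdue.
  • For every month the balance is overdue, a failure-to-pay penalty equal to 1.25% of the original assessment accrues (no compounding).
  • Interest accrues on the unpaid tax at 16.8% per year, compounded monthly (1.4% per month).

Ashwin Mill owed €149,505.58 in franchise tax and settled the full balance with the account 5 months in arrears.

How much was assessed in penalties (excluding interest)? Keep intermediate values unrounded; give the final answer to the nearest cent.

Failure-to-file penalty: 8.5% × €149,505.58 = €12,707.97…
Failure-to-pay penalty = 1.25% × €149,505.58 × 5 mo = €9,344.10…
Total penalty = €12,707.97… + €9,344.10… = €22,052.07

€22,052.07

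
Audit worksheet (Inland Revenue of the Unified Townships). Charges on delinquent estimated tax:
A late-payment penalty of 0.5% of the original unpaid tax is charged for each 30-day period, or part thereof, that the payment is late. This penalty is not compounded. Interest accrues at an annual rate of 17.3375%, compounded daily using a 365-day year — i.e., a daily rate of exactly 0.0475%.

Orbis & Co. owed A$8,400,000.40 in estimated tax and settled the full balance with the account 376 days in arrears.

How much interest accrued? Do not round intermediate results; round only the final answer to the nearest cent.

Interest: A$8,400,000.40 × ((1 + 0.000475)^376 − 1) = A$8,400,000.40 × 0.19549174… = A$1,642,130.6669…

A$1,642,130.67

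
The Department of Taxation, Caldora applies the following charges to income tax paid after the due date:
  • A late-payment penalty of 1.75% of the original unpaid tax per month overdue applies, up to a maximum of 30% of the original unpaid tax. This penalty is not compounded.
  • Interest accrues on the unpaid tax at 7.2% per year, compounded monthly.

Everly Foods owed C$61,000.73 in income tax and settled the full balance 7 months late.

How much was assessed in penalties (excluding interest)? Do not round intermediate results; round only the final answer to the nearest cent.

Penalty: 7 × 1.75% × C$61,000.73 = C$7,472.59… (below the 30% cap of C$18,300.22…)

C$7,472.59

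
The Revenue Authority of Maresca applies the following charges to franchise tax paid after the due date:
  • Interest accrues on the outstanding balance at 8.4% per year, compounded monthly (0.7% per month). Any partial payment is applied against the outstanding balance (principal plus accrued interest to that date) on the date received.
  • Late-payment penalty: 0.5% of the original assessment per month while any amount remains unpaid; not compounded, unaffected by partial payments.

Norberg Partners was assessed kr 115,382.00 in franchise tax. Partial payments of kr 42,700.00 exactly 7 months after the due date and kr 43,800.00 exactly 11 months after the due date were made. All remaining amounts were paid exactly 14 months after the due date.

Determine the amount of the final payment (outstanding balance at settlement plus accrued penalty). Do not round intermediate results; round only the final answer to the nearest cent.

kr 45,732.34

Balance at month 7: kr 115,382.0000 × (1 + 0.007)^7 = kr 121,155.8410…
After kr 42,700.00 payment: kr 121,155.8410… − kr 42,700.00 = kr 78,455.8410…
Balance at month 11: kr 78,455.8410… × (1 + 0.007)^4 = kr 80,675.7784…
After kr 43,800.00 payment: kr 80,675.7784… − kr 43,800.00 = kr 36,875.7784…
Balance at month 14: kr 36,875.7784… × (1 + 0.007)^3 = kr 37,655.6031…
Penalty: 14 × 0.5% × kr 115,382.00 = kr 8,076.74
Final settlement = outstanding balance + penalty = kr 37,655.6031… + kr 8,076.74 = kr 45,732.34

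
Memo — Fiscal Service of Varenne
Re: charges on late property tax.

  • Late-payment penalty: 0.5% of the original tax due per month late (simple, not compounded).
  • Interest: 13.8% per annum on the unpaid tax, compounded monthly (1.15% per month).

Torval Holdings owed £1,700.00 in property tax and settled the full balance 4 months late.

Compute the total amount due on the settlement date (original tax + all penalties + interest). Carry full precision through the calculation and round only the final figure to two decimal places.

£1,813.56

Late-payment penalty = 0.5% × £1,700.00 × 4 mo = £34.00
Interest: £1,700.00 × ((1 + 0.0115)^4 − 1) = £1,700.00 × 0.0467996… = £79.5593…
Total = £1,700.00 + £34.0000 + £79.5593… = £1,813.56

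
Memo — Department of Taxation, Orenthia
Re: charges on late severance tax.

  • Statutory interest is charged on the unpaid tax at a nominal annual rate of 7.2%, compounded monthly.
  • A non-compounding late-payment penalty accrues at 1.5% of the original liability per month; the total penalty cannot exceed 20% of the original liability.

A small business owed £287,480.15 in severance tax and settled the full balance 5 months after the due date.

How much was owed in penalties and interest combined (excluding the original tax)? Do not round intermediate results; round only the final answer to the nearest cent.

£30,289.53

Penalty: 5 × 1.5% × £287,480.15 = £21,561.01… (below the 20% cap of £57,496.03)
Interest (7.2%/yr ÷ 12 = 0.6%/month): £287,480.15 × ((1 + 0.006)^5 − 1) = £8,728.5202…
Penalties + interest = £21,561.0113… + £8,728.5202… = £30,289.53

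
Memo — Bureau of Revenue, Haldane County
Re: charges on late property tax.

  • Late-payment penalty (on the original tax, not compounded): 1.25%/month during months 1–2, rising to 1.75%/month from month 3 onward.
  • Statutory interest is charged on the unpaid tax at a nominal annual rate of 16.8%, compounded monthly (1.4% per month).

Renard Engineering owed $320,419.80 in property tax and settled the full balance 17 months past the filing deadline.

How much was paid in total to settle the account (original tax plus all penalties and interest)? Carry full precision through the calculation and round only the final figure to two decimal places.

Penalty, months 1–2: 2 × 1.25% × $320,419.80 = $8,010.50…
Penalty, months 3–17: 15 × 1.75% × $320,419.80 = $84,110.20…
Interest: $320,419.80 × ((1 + 0.014)^17 − 1) = $320,419.80 × 0.2666168… = $85,429.2932…
Total = $320,419.80 + $92,120.6925 + $85,429.2932… = $497,969.79

$497,969.79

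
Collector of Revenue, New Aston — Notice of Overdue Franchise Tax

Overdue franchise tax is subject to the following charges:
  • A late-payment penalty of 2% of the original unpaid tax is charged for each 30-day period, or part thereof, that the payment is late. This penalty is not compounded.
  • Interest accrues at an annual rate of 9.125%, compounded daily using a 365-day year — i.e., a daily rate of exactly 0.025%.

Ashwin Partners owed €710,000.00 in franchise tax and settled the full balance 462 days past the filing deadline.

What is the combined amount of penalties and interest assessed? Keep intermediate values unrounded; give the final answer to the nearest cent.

€314,117.00

Penalty periods: ⌈462/30⌉ = 16; penalty = 16 × 2% × €710,000.00 = €227,200.00
Interest: €710,000.00 × ((1 + 0.00025)^462 − 1) = €710,000.00 × 0.12241831… = €86,917.0017…
Penalties + interest = €227,200.0000 + €86,917.0017… = €314,117.00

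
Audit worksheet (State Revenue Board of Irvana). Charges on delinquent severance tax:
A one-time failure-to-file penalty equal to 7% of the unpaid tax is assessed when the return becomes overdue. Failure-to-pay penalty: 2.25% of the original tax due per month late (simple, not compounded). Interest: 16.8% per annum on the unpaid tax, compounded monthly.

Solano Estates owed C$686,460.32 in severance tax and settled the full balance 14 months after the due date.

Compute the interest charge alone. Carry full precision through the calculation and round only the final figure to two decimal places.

Interest (16.8%/yr ÷ 12 = 1.4%/month): C$686,460.32 × ((1 + 0.014)^14 − 1) = C$147,502.7289…

C$147,502.73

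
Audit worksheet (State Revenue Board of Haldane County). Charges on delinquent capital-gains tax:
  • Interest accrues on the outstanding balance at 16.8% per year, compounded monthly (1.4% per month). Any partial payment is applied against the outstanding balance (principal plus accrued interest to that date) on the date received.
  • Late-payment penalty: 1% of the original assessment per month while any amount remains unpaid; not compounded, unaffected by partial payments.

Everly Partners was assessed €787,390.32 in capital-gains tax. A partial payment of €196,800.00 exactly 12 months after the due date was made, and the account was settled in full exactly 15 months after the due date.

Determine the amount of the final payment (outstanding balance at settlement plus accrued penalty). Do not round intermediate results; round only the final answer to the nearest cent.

€882,899.13

Balance at month 12: €787,390.3200 × (1 + 0.014)^12 = €930,348.2206…
After €196,800.00 payment: €930,348.2206… − €196,800.00 = €733,548.2206…
Balance at month 15: €733,548.2206… × (1 + 0.014)^3 = €764,790.5851…
Penalty: 15 × 1% × €787,390.32 = €118,108.55…
Final settlement = outstanding balance + penalty = €764,790.5851… + €118,108.55… = €882,899.13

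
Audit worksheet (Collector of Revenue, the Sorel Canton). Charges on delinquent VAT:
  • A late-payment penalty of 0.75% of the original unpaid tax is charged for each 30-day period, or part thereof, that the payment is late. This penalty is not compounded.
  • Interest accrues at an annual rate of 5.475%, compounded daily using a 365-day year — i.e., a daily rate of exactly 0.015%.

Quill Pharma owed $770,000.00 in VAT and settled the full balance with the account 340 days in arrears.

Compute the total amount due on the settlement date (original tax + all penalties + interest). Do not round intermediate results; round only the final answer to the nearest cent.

$879,585.53

Penalty periods: ⌈340/30⌉ = 12; penalty = 12 × 0.75% × $770,000.00 = $69,300.00
Interest: $770,000.00 × ((1 + 0.00015)^340 − 1) = $770,000.00 × 0.05231887… = $40,285.5288…
Total = $770,000.00 + $69,300.0000 + $40,285.5288… = $879,585.53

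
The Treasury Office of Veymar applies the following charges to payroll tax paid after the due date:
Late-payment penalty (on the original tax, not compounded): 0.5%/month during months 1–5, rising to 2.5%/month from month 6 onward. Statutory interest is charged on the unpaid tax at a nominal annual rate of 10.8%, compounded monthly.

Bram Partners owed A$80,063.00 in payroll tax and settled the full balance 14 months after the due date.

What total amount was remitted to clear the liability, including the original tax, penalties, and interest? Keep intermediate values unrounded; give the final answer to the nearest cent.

A$110,778.61

Penalty, months 1–5: 5 × 0.5% × A$80,063.00 = A$2,001.58…
Penalty, months 6–14: 9 × 2.5% × A$80,063.00 = A$18,014.18…
Interest (10.8%/yr ÷ 12 = 0.9%/month): A$80,063.00 × ((1 + 0.009)^14 − 1) = A$10,699.8630…
Total = A$80,063.00 + A$20,015.7500 + A$10,699.8630… = A$110,778.61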